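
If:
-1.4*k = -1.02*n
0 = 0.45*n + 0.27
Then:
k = -0.44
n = -0.60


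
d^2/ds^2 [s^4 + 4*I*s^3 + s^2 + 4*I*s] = 12*s^2 + 24*I*s + 2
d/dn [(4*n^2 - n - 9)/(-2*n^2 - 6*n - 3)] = (-26*n^2 - 60*n - 51)/(4*n^4 + 24*n^3 + 48*n^2 + 36*n + 9)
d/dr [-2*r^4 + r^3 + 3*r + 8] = -8*r^3 + 3*r^2 + 3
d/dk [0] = 0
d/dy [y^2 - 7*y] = 2*y - 7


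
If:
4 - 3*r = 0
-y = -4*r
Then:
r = 4/3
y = 16/3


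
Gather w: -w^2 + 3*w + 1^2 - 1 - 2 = -w^2 + 3*w - 2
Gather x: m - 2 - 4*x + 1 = m - 4*x - 1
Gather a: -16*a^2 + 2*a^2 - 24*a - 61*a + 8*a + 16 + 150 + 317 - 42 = -14*a^2 - 77*a + 441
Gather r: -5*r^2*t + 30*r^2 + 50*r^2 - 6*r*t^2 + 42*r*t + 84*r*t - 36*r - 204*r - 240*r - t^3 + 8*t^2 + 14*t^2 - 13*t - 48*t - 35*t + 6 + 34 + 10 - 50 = r^2*(80 - 5*t) + r*(-6*t^2 + 126*t - 480) - t^3 + 22*t^2 - 96*t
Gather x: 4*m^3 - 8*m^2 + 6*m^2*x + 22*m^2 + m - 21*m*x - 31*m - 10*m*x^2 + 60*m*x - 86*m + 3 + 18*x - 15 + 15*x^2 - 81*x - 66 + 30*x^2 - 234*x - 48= 4*m^3 + 14*m^2 - 116*m + x^2*(45 - 10*m) + x*(6*m^2 + 39*m - 297) - 126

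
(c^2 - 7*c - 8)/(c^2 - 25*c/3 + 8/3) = 3*(c + 1)/(3*c - 1)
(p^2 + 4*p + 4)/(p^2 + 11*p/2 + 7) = 2*(p + 2)/(2*p + 7)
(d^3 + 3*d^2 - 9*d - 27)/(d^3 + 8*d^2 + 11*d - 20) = (d^3 + 3*d^2 - 9*d - 27)/(d^3 + 8*d^2 + 11*d - 20)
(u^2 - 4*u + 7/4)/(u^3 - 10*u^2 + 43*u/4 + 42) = (2*u - 1)/(2*u^2 - 13*u - 24)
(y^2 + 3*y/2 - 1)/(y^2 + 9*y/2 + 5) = (2*y - 1)/(2*y + 5)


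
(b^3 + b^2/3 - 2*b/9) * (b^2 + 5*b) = b^5 + 16*b^4/3 + 13*b^3/9 - 10*b^2/9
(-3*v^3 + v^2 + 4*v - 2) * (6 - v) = 3*v^4 - 19*v^3 + 2*v^2 + 26*v - 12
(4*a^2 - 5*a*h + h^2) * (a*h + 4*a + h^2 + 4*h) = 4*a^3*h + 16*a^3 - a^2*h^2 - 4*a^2*h - 4*a*h^3 - 16*a*h^2 + h^4 + 4*h^3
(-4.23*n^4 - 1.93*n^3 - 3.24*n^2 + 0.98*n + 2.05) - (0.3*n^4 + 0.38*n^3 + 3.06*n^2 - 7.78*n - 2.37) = -4.53*n^4 - 2.31*n^3 - 6.3*n^2 + 8.76*n + 4.42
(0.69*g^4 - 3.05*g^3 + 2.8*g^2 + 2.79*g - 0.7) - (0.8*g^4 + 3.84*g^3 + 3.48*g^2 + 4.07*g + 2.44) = -0.11*g^4 - 6.89*g^3 - 0.68*g^2 - 1.28*g - 3.14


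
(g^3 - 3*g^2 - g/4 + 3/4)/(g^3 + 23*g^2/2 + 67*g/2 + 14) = (2*g^2 - 7*g + 3)/(2*(g^2 + 11*g + 28))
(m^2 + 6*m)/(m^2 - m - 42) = m/(m - 7)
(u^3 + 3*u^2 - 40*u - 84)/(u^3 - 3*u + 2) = (u^2 + u - 42)/(u^2 - 2*u + 1)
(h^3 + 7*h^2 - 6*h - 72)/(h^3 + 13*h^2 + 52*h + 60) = (h^2 + h - 12)/(h^2 + 7*h + 10)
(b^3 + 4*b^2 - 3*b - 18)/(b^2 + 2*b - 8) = (b^2 + 6*b + 9)/(b + 4)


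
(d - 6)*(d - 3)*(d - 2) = d^3 - 11*d^2 + 36*d - 36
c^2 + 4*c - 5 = (c - 1)*(c + 5)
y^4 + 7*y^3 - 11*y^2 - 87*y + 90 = (y - 3)*(y - 1)*(y + 5)*(y + 6)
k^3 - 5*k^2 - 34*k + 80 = (k - 8)*(k - 2)*(k + 5)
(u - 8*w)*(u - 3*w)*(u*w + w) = u^3*w - 11*u^2*w^2 + u^2*w + 24*u*w^3 - 11*u*w^2 + 24*w^3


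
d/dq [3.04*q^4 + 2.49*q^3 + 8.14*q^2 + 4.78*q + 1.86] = 12.16*q^3 + 7.47*q^2 + 16.28*q + 4.78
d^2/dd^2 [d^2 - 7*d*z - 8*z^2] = 2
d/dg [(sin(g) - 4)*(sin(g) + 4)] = sin(2*g)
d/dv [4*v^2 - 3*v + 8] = 8*v - 3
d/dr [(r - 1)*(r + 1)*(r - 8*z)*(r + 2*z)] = 4*r^3 - 18*r^2*z - 32*r*z^2 - 2*r + 6*z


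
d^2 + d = d*(d + 1)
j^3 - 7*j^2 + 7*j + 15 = (j - 5)*(j - 3)*(j + 1)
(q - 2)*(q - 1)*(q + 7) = q^3 + 4*q^2 - 19*q + 14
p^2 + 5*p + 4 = (p + 1)*(p + 4)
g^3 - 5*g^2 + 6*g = g*(g - 3)*(g - 2)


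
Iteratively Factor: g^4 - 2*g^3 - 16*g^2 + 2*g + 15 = (g + 3)*(g^3 - 5*g^2 - g + 5) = (g - 1)*(g + 3)*(g^2 - 4*g - 5) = (g - 1)*(g + 1)*(g + 3)*(g - 5)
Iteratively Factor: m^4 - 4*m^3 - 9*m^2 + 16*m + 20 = (m - 5)*(m^3 + m^2 - 4*m - 4) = (m - 5)*(m - 2)*(m^2 + 3*m + 2) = (m - 5)*(m - 2)*(m + 2)*(m + 1)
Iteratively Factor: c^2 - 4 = (c - 2)*(c + 2)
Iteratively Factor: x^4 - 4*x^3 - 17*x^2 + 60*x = (x + 4)*(x^3 - 8*x^2 + 15*x) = (x - 3)*(x + 4)*(x^2 - 5*x) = x*(x - 3)*(x + 4)*(x - 5)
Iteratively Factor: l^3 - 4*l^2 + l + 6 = (l + 1)*(l^2 - 5*l + 6) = (l - 2)*(l + 1)*(l - 3)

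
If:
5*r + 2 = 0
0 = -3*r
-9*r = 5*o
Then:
No Solution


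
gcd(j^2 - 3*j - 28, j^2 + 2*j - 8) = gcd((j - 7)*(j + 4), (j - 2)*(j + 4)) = j + 4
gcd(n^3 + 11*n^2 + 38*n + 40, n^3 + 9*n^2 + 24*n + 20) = n^2 + 7*n + 10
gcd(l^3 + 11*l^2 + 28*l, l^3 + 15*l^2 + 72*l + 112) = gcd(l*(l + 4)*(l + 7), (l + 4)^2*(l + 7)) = l^2 + 11*l + 28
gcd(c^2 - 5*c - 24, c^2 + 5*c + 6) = c + 3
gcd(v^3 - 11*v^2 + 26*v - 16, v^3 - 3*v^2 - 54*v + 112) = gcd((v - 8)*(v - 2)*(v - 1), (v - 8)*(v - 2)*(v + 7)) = v^2 - 10*v + 16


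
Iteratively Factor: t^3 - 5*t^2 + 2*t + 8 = (t + 1)*(t^2 - 6*t + 8) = (t - 2)*(t + 1)*(t - 4)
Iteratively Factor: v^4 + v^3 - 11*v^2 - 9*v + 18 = (v - 1)*(v^3 + 2*v^2 - 9*v - 18) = (v - 3)*(v - 1)*(v^2 + 5*v + 6) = (v - 3)*(v - 1)*(v + 2)*(v + 3)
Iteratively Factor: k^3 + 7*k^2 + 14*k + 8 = (k + 4)*(k^2 + 3*k + 2) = (k + 1)*(k + 4)*(k + 2)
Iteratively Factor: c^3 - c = (c - 1)*(c^2 + c) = (c - 1)*(c + 1)*(c)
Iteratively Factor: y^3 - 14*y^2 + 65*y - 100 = (y - 5)*(y^2 - 9*y + 20) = (y - 5)^2*(y - 4)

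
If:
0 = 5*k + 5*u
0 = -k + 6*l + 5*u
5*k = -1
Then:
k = -1/5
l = -1/5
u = 1/5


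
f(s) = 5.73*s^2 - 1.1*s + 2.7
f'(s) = 11.46*s - 1.1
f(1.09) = 8.31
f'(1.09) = 11.39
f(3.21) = 58.21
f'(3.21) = 35.69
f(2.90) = 47.70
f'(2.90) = 32.13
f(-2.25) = 34.18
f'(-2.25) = -26.88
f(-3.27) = 67.57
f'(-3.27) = -38.57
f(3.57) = 71.80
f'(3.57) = 39.81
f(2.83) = 45.48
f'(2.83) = 31.33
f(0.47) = 3.45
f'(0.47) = 4.29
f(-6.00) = 215.58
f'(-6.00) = -69.86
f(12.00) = 814.62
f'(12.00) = 136.42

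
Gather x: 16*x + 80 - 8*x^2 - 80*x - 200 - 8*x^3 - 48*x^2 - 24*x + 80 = -8*x^3 - 56*x^2 - 88*x - 40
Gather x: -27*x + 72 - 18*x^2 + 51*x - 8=-18*x^2 + 24*x + 64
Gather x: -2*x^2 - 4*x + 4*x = -2*x^2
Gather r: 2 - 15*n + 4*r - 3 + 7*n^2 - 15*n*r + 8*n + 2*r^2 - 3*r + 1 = 7*n^2 - 7*n + 2*r^2 + r*(1 - 15*n)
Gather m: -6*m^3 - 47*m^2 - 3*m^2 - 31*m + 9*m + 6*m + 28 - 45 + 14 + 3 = -6*m^3 - 50*m^2 - 16*m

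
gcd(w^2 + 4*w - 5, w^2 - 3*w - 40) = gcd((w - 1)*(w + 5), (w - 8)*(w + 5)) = w + 5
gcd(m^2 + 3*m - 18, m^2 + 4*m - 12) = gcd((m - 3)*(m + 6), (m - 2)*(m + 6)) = m + 6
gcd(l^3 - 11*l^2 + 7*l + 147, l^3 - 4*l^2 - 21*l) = l^2 - 4*l - 21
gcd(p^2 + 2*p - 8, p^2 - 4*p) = 1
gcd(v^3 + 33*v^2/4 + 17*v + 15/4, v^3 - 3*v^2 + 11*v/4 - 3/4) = 1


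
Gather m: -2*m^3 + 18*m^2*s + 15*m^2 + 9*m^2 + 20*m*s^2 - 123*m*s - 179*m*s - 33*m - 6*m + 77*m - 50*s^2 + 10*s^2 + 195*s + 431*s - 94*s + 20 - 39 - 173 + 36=-2*m^3 + m^2*(18*s + 24) + m*(20*s^2 - 302*s + 38) - 40*s^2 + 532*s - 156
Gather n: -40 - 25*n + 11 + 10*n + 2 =-15*n - 27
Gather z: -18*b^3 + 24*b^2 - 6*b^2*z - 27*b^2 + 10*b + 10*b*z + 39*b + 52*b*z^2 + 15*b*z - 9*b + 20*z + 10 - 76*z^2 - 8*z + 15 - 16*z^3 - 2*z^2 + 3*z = -18*b^3 - 3*b^2 + 40*b - 16*z^3 + z^2*(52*b - 78) + z*(-6*b^2 + 25*b + 15) + 25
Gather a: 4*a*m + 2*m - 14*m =4*a*m - 12*m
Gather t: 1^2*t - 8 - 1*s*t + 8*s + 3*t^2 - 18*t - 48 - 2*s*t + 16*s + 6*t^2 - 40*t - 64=24*s + 9*t^2 + t*(-3*s - 57) - 120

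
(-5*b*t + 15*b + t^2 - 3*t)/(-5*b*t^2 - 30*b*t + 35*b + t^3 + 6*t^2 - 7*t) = (t - 3)/(t^2 + 6*t - 7)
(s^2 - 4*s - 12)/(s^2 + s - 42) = (s + 2)/(s + 7)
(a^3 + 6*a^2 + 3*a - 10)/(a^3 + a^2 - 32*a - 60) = (a - 1)/(a - 6)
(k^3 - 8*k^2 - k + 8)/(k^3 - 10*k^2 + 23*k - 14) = (k^2 - 7*k - 8)/(k^2 - 9*k + 14)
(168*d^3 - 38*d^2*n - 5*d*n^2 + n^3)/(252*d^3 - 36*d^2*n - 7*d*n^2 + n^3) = (4*d - n)/(6*d - n)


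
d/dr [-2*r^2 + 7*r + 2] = 7 - 4*r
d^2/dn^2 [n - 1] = 0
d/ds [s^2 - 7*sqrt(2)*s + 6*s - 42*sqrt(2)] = 2*s - 7*sqrt(2) + 6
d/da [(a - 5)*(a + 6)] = 2*a + 1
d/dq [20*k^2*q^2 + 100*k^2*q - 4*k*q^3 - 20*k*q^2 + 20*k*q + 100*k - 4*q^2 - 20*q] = 40*k^2*q + 100*k^2 - 12*k*q^2 - 40*k*q + 20*k - 8*q - 20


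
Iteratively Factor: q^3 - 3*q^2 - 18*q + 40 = (q - 5)*(q^2 + 2*q - 8) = (q - 5)*(q - 2)*(q + 4)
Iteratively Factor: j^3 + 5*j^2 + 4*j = (j)*(j^2 + 5*j + 4) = j*(j + 4)*(j + 1)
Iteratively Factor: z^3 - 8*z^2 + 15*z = (z - 3)*(z^2 - 5*z) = (z - 5)*(z - 3)*(z)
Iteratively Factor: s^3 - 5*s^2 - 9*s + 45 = (s + 3)*(s^2 - 8*s + 15) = (s - 5)*(s + 3)*(s - 3)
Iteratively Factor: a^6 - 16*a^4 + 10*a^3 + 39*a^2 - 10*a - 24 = (a + 4)*(a^5 - 4*a^4 + 10*a^2 - a - 6) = (a - 3)*(a + 4)*(a^4 - a^3 - 3*a^2 + a + 2) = (a - 3)*(a - 2)*(a + 4)*(a^3 + a^2 - a - 1) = (a - 3)*(a - 2)*(a - 1)*(a + 4)*(a^2 + 2*a + 1) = (a - 3)*(a - 2)*(a - 1)*(a + 1)*(a + 4)*(a + 1)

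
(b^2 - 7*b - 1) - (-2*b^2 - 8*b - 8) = 3*b^2 + b + 7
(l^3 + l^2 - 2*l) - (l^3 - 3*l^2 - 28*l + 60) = 4*l^2 + 26*l - 60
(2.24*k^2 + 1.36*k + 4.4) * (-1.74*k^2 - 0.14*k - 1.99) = -3.8976*k^4 - 2.68*k^3 - 12.304*k^2 - 3.3224*k - 8.756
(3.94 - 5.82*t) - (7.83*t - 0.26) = 4.2 - 13.65*t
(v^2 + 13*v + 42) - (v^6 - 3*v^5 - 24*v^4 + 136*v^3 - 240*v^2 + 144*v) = -v^6 + 3*v^5 + 24*v^4 - 136*v^3 + 241*v^2 - 131*v + 42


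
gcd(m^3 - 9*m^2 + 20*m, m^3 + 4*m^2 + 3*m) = m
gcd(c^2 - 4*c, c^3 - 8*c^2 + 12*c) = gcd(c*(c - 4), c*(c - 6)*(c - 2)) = c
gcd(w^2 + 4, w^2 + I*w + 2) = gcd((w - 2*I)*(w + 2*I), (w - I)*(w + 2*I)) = w + 2*I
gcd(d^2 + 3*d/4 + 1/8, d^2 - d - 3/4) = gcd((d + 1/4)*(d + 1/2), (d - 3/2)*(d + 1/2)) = d + 1/2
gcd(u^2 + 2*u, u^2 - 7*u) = u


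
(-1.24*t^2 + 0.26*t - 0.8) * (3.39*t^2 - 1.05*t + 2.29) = -4.2036*t^4 + 2.1834*t^3 - 5.8246*t^2 + 1.4354*t - 1.832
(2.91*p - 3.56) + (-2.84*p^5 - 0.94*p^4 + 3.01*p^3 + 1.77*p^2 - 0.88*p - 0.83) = -2.84*p^5 - 0.94*p^4 + 3.01*p^3 + 1.77*p^2 + 2.03*p - 4.39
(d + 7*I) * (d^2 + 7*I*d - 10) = d^3 + 14*I*d^2 - 59*d - 70*I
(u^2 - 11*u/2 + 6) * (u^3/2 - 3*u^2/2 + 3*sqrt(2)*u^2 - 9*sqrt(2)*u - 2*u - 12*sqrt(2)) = u^5/2 - 17*u^4/4 + 3*sqrt(2)*u^4 - 51*sqrt(2)*u^3/2 + 37*u^3/4 + 2*u^2 + 111*sqrt(2)*u^2/2 - 12*u + 12*sqrt(2)*u - 72*sqrt(2)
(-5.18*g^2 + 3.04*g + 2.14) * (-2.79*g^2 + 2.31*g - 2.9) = 14.4522*g^4 - 20.4474*g^3 + 16.0738*g^2 - 3.8726*g - 6.206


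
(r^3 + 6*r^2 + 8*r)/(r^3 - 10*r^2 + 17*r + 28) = r*(r^2 + 6*r + 8)/(r^3 - 10*r^2 + 17*r + 28)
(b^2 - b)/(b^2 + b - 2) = b/(b + 2)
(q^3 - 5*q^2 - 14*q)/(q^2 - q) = (q^2 - 5*q - 14)/(q - 1)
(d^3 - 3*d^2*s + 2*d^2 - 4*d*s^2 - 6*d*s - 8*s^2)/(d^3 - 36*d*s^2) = (d^3 - 3*d^2*s + 2*d^2 - 4*d*s^2 - 6*d*s - 8*s^2)/(d*(d^2 - 36*s^2))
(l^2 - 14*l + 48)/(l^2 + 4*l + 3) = (l^2 - 14*l + 48)/(l^2 + 4*l + 3)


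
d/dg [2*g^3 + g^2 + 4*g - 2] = 6*g^2 + 2*g + 4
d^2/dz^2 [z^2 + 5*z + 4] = 2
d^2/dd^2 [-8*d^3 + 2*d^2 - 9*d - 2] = 4 - 48*d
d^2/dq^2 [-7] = 0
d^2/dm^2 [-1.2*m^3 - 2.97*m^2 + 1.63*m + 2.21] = -7.2*m - 5.94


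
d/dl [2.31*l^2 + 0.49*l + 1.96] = 4.62*l + 0.49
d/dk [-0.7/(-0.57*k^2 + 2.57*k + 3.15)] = (1.799 - 0.798*k)/(-0.57*k^2 + 2.57*k + 3.15)^2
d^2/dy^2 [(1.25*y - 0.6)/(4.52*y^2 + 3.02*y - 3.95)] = ((1.25*y - 0.6)*(9.04*y + 3.02)*(18.08*y + 6.04) - (33.9*y + 2.126)*(4.52*y^2 + 3.02*y - 3.95))/(4.52*y^2 + 3.02*y - 3.95)^3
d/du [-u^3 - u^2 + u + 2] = -3*u^2 - 2*u + 1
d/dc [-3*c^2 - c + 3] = -6*c - 1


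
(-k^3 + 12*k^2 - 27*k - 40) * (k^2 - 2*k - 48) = -k^5 + 14*k^4 - 3*k^3 - 562*k^2 + 1376*k + 1920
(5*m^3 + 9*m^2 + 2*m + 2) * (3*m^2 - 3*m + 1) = 15*m^5 + 12*m^4 - 16*m^3 + 9*m^2 - 4*m + 2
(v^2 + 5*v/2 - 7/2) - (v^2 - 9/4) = 5*v/2 - 5/4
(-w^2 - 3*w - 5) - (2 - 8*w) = -w^2 + 5*w - 7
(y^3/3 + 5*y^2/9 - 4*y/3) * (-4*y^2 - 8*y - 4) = -4*y^5/3 - 44*y^4/9 - 4*y^3/9 + 76*y^2/9 + 16*y/3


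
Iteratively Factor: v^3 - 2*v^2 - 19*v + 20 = (v - 5)*(v^2 + 3*v - 4) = (v - 5)*(v - 1)*(v + 4)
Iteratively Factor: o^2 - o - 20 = (o + 4)*(o - 5)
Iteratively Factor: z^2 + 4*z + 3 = (z + 1)*(z + 3)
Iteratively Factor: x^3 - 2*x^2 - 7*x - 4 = (x - 4)*(x^2 + 2*x + 1) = (x - 4)*(x + 1)*(x + 1)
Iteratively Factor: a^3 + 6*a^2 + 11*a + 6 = (a + 1)*(a^2 + 5*a + 6) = (a + 1)*(a + 3)*(a + 2)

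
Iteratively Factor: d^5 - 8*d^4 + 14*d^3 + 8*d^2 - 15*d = (d + 1)*(d^4 - 9*d^3 + 23*d^2 - 15*d) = d*(d + 1)*(d^3 - 9*d^2 + 23*d - 15) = d*(d - 3)*(d + 1)*(d^2 - 6*d + 5) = d*(d - 5)*(d - 3)*(d + 1)*(d - 1)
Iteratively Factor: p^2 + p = (p)*(p + 1)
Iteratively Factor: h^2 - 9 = (h + 3)*(h - 3)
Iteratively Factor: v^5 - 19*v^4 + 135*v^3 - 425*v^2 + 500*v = (v - 4)*(v^4 - 15*v^3 + 75*v^2 - 125*v) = (v - 5)*(v - 4)*(v^3 - 10*v^2 + 25*v) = v*(v - 5)*(v - 4)*(v^2 - 10*v + 25) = v*(v - 5)^2*(v - 4)*(v - 5)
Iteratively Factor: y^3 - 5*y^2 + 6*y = (y)*(y^2 - 5*y + 6) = y*(y - 2)*(y - 3)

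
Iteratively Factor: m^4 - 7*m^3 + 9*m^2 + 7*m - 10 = (m - 1)*(m^3 - 6*m^2 + 3*m + 10) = (m - 1)*(m + 1)*(m^2 - 7*m + 10) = (m - 5)*(m - 1)*(m + 1)*(m - 2)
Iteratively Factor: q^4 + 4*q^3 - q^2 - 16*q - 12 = (q + 1)*(q^3 + 3*q^2 - 4*q - 12) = (q + 1)*(q + 2)*(q^2 + q - 6) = (q + 1)*(q + 2)*(q + 3)*(q - 2)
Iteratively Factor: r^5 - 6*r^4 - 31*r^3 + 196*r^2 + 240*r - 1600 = (r - 5)*(r^4 - r^3 - 36*r^2 + 16*r + 320) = (r - 5)*(r - 4)*(r^3 + 3*r^2 - 24*r - 80) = (r - 5)*(r - 4)*(r + 4)*(r^2 - r - 20) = (r - 5)*(r - 4)*(r + 4)^2*(r - 5)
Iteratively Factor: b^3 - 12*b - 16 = (b + 2)*(b^2 - 2*b - 8) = (b - 4)*(b + 2)*(b + 2)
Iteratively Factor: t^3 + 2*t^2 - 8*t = (t + 4)*(t^2 - 2*t) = (t - 2)*(t + 4)*(t)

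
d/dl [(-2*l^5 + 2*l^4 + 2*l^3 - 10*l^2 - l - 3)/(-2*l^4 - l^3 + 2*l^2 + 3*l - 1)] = (4*l^8 + 4*l^7 - 10*l^6 - 56*l^5 + 16*l^4 - 22*l^3 - 43*l^2 + 32*l + 10)/(4*l^8 + 4*l^7 - 7*l^6 - 16*l^5 + 2*l^4 + 14*l^3 + 5*l^2 - 6*l + 1)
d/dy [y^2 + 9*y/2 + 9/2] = 2*y + 9/2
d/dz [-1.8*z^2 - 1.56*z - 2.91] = -3.6*z - 1.56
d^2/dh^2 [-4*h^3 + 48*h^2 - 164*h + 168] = 96 - 24*h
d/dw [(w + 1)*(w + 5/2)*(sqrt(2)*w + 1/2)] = 3*sqrt(2)*w^2 + w + 7*sqrt(2)*w + 7/4 + 5*sqrt(2)/2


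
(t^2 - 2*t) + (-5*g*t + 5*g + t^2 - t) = -5*g*t + 5*g + 2*t^2 - 3*t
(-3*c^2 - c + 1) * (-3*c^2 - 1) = 9*c^4 + 3*c^3 + c - 1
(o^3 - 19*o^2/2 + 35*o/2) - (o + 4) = o^3 - 19*o^2/2 + 33*o/2 - 4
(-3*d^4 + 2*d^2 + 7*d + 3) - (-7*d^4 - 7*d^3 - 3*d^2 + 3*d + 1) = 4*d^4 + 7*d^3 + 5*d^2 + 4*d + 2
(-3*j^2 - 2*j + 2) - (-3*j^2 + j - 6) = 8 - 3*j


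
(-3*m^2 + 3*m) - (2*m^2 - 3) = -5*m^2 + 3*m + 3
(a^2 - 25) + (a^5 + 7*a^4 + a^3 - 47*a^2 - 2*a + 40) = a^5 + 7*a^4 + a^3 - 46*a^2 - 2*a + 15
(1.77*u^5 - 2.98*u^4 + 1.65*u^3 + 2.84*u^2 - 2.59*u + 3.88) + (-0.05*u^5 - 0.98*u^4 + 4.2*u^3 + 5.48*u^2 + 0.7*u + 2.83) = 1.72*u^5 - 3.96*u^4 + 5.85*u^3 + 8.32*u^2 - 1.89*u + 6.71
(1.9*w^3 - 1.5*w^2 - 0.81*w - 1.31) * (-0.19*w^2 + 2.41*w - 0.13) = -0.361*w^5 + 4.864*w^4 - 3.7081*w^3 - 1.5082*w^2 - 3.0518*w + 0.1703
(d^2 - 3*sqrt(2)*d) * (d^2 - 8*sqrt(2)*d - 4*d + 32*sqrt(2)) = d^4 - 11*sqrt(2)*d^3 - 4*d^3 + 48*d^2 + 44*sqrt(2)*d^2 - 192*d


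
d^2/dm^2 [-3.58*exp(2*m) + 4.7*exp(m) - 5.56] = (4.7 - 14.32*exp(m))*exp(m)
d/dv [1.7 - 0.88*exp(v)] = -0.88*exp(v)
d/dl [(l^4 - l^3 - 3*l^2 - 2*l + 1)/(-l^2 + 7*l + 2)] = (-2*l^5 + 22*l^4 - 6*l^3 - 29*l^2 - 10*l - 11)/(l^4 - 14*l^3 + 45*l^2 + 28*l + 4)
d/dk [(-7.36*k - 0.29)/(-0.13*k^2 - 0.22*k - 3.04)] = (-0.9568*k^2 - 0.0753999999999999*k + 22.3106)/(0.0169*k^4 + 0.0572*k^3 + 0.8388*k^2 + 1.3376*k + 9.2416)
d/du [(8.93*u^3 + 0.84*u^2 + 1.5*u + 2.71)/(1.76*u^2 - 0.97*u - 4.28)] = (15.7168*u^4 - 17.3242*u^3 - 118.116*u^2 - 16.7296*u - 3.7913)/(3.0976*u^4 - 3.4144*u^3 - 14.1247*u^2 + 8.3032*u + 18.3184)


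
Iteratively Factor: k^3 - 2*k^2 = (k)*(k^2 - 2*k) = k^2*(k - 2)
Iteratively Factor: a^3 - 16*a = (a)*(a^2 - 16) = a*(a - 4)*(a + 4)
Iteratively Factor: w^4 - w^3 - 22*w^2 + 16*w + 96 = (w + 4)*(w^3 - 5*w^2 - 2*w + 24) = (w - 4)*(w + 4)*(w^2 - w - 6) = (w - 4)*(w - 3)*(w + 4)*(w + 2)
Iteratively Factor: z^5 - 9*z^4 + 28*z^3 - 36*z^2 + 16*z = (z - 2)*(z^4 - 7*z^3 + 14*z^2 - 8*z) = (z - 2)*(z - 1)*(z^3 - 6*z^2 + 8*z) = (z - 2)^2*(z - 1)*(z^2 - 4*z) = (z - 4)*(z - 2)^2*(z - 1)*(z)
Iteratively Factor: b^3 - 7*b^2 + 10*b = (b)*(b^2 - 7*b + 10) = b*(b - 5)*(b - 2)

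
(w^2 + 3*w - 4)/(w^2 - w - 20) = (w - 1)/(w - 5)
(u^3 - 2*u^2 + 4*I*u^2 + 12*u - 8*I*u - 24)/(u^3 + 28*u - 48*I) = (u - 2)/(u - 4*I)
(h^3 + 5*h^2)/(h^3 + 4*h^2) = (h + 5)/(h + 4)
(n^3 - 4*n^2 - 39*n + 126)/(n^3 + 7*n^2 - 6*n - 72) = (n - 7)/(n + 4)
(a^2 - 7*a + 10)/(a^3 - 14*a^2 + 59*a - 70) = 1/(a - 7)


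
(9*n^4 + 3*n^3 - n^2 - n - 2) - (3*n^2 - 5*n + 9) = 9*n^4 + 3*n^3 - 4*n^2 + 4*n - 11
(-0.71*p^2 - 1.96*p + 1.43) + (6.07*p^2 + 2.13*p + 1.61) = 5.36*p^2 + 0.17*p + 3.04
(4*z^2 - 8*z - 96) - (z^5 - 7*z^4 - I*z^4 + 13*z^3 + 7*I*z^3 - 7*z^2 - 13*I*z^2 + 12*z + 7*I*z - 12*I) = -z^5 + 7*z^4 + I*z^4 - 13*z^3 - 7*I*z^3 + 11*z^2 + 13*I*z^2 - 20*z - 7*I*z - 96 + 12*I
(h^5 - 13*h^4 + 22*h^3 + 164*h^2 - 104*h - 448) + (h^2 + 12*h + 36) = h^5 - 13*h^4 + 22*h^3 + 165*h^2 - 92*h - 412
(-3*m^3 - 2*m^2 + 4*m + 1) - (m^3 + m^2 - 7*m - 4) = -4*m^3 - 3*m^2 + 11*m + 5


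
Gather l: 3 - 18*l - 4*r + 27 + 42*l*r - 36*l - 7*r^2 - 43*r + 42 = l*(42*r - 54) - 7*r^2 - 47*r + 72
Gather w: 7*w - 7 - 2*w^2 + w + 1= -2*w^2 + 8*w - 6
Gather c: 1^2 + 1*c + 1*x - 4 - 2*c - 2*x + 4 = -c - x + 1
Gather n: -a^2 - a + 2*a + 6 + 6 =-a^2 + a + 12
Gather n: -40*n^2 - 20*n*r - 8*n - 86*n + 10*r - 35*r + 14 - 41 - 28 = -40*n^2 + n*(-20*r - 94) - 25*r - 55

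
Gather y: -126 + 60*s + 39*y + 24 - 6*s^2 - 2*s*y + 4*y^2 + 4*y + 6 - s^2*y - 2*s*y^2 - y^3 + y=-6*s^2 + 60*s - y^3 + y^2*(4 - 2*s) + y*(-s^2 - 2*s + 44) - 96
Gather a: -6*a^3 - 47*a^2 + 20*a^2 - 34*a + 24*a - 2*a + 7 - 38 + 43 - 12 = -6*a^3 - 27*a^2 - 12*a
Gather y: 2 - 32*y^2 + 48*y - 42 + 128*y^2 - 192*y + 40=96*y^2 - 144*y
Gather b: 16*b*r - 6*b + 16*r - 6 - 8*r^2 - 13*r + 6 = b*(16*r - 6) - 8*r^2 + 3*r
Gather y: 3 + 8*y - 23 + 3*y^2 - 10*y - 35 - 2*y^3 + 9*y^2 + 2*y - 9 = -2*y^3 + 12*y^2 - 64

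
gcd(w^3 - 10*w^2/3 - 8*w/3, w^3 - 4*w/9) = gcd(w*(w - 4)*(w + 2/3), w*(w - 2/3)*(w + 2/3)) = w^2 + 2*w/3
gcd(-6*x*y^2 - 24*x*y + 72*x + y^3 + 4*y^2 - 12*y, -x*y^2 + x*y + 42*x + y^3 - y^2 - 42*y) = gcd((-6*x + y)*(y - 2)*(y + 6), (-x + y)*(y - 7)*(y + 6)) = y + 6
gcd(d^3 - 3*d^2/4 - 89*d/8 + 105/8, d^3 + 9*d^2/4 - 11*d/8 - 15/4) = d - 5/4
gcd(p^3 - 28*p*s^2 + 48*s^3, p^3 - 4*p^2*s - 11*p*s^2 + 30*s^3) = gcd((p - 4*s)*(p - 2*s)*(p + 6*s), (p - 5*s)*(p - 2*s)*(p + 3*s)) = p - 2*s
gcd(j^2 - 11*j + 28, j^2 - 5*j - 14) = j - 7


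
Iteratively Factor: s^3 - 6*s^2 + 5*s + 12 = (s - 3)*(s^2 - 3*s - 4) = (s - 3)*(s + 1)*(s - 4)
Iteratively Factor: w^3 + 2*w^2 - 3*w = (w - 1)*(w^2 + 3*w) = w*(w - 1)*(w + 3)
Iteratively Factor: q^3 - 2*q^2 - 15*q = (q)*(q^2 - 2*q - 15) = q*(q + 3)*(q - 5)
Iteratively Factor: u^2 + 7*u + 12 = (u + 3)*(u + 4)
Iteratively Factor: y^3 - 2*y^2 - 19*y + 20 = (y - 5)*(y^2 + 3*y - 4) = (y - 5)*(y - 1)*(y + 4)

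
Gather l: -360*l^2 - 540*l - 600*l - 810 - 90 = -360*l^2 - 1140*l - 900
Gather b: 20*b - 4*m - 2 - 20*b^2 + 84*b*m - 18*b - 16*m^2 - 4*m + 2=-20*b^2 + b*(84*m + 2) - 16*m^2 - 8*m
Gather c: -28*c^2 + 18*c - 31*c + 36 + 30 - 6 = -28*c^2 - 13*c + 60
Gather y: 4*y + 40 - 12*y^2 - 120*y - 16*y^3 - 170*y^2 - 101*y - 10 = -16*y^3 - 182*y^2 - 217*y + 30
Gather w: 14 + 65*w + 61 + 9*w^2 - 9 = 9*w^2 + 65*w + 66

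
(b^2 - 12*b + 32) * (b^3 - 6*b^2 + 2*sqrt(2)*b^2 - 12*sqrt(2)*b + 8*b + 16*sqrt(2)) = b^5 - 18*b^4 + 2*sqrt(2)*b^4 - 36*sqrt(2)*b^3 + 112*b^3 - 288*b^2 + 224*sqrt(2)*b^2 - 576*sqrt(2)*b + 256*b + 512*sqrt(2)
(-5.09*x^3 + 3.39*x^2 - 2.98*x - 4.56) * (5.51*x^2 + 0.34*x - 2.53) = -28.0459*x^5 + 16.9483*x^4 - 2.3895*x^3 - 34.7155*x^2 + 5.989*x + 11.5368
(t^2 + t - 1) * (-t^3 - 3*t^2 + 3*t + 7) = -t^5 - 4*t^4 + t^3 + 13*t^2 + 4*t - 7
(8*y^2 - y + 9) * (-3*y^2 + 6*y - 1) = -24*y^4 + 51*y^3 - 41*y^2 + 55*y - 9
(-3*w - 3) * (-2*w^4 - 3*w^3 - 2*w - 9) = 6*w^5 + 15*w^4 + 9*w^3 + 6*w^2 + 33*w + 27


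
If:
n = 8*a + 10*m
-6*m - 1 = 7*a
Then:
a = -3*n/11 - 5/11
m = 7*n/22 + 4/11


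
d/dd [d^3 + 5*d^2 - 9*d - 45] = 3*d^2 + 10*d - 9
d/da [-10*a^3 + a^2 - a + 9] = -30*a^2 + 2*a - 1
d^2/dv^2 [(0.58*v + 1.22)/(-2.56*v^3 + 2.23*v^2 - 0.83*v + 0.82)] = (-22.806528*v^5 - 76.07808*v^4 + 108.13198*v^3 - 66.565596*v^2 + 4.545972*v + 1.991372)/(16.777216*v^9 - 43.843584*v^8 + 54.510336*v^7 - 55.641247*v^6 + 45.760569*v^5 - 27.296091*v^4 + 14.842247*v^3 - 6.19305*v^2 + 1.674276*v - 0.551368)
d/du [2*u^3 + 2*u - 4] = 6*u^2 + 2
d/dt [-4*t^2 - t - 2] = -8*t - 1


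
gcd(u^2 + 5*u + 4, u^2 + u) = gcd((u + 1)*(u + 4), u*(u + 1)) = u + 1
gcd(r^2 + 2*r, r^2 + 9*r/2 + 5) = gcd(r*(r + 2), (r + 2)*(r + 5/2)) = r + 2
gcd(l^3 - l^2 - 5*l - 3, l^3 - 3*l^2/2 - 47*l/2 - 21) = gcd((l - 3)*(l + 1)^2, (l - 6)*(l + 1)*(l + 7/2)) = l + 1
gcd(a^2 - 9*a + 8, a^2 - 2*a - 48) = a - 8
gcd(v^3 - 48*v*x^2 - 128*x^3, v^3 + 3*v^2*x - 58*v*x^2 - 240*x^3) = -v + 8*x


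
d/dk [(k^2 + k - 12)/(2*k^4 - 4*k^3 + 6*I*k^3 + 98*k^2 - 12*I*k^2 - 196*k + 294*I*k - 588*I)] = (k^5*(-1 - I) + k^4*(1 - 2*I) + k^3*(29 + 23*I) + k^2*(-240 + 21*I) + k*(954 + 222*I) - 1323 + 147*I)/(k^8*(1 + I) + k^7*(-10 + 2*I) + k^6*(117 + 69*I) + k^5*(-968 + 256*I) + k^4*(4227 - 477*I) + k^3*(-22834 + 10682*I) + k^2*(42091 - 73157*I) + k*(28812 + 144060*I) - 86436 - 86436*I)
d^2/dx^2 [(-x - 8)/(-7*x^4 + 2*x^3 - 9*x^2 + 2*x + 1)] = 2*(-4*(x + 8)*(14*x^3 - 3*x^2 + 9*x - 1)^2 + (-28*x^3 + 6*x^2 - 18*x - 3*(x + 8)*(14*x^2 - 2*x + 3) + 2)*(-7*x^4 + 2*x^3 - 9*x^2 + 2*x + 1))/(-7*x^4 + 2*x^3 - 9*x^2 + 2*x + 1)^3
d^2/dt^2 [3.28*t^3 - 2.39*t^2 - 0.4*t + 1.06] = 19.68*t - 4.78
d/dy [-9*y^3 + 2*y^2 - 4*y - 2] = -27*y^2 + 4*y - 4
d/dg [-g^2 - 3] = -2*g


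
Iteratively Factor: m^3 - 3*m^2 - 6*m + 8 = (m - 4)*(m^2 + m - 2) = (m - 4)*(m + 2)*(m - 1)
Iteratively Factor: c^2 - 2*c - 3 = (c - 3)*(c + 1)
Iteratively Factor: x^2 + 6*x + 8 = (x + 2)*(x + 4)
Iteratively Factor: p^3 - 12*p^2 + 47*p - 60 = (p - 3)*(p^2 - 9*p + 20) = (p - 4)*(p - 3)*(p - 5)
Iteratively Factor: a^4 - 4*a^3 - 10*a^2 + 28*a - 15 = (a - 1)*(a^3 - 3*a^2 - 13*a + 15) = (a - 1)*(a + 3)*(a^2 - 6*a + 5) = (a - 5)*(a - 1)*(a + 3)*(a - 1)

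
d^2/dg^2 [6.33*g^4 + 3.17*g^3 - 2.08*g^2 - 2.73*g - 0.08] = 75.96*g^2 + 19.02*g - 4.16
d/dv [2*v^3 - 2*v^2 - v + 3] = 6*v^2 - 4*v - 1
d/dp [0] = 0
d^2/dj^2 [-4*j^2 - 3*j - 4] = -8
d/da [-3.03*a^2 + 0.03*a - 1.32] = 0.03 - 6.06*a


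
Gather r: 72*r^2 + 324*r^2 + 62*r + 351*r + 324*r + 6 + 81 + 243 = 396*r^2 + 737*r + 330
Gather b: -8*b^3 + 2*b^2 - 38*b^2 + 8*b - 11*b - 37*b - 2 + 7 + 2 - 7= -8*b^3 - 36*b^2 - 40*b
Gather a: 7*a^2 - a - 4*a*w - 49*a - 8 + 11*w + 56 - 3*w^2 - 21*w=7*a^2 + a*(-4*w - 50) - 3*w^2 - 10*w + 48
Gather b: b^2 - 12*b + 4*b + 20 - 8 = b^2 - 8*b + 12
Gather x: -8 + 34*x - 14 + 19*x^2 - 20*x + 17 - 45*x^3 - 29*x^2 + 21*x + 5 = -45*x^3 - 10*x^2 + 35*x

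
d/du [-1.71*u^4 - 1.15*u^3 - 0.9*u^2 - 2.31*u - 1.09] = -6.84*u^3 - 3.45*u^2 - 1.8*u - 2.31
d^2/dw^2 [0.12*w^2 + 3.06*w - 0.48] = 0.240000000000000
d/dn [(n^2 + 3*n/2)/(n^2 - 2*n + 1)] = (-7*n - 3)/(2*(n^3 - 3*n^2 + 3*n - 1))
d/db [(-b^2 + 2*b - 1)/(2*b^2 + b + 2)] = 5*(1 - b^2)/(4*b^4 + 4*b^3 + 9*b^2 + 4*b + 4)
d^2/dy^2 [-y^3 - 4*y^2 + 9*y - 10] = -6*y - 8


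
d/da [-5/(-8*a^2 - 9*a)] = 5*(-16*a - 9)/(a^2*(8*a + 9)^2)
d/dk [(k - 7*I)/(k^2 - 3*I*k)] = (-k^2 + 14*I*k + 21)/(k^2*(k^2 - 6*I*k - 9))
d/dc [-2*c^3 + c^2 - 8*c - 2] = -6*c^2 + 2*c - 8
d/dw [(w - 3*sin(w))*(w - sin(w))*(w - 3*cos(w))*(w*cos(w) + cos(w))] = (w + 1)*(w - 3*sin(w))*(w - sin(w))*(3*sin(w) + 1)*cos(w) - (w + 1)*(w - 3*sin(w))*(w - 3*cos(w))*(cos(w) - 1)*cos(w) - (w + 1)*(w - sin(w))*(w - 3*cos(w))*(3*cos(w) - 1)*cos(w) - (w - 3*sin(w))*(w - sin(w))*(w - 3*cos(w))*(w*sin(w) - sqrt(2)*cos(w + pi/4))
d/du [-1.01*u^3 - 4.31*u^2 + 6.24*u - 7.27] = -3.03*u^2 - 8.62*u + 6.24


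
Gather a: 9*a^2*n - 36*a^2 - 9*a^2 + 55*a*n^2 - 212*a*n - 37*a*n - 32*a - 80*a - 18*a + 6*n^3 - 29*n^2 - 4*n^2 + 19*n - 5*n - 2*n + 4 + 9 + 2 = a^2*(9*n - 45) + a*(55*n^2 - 249*n - 130) + 6*n^3 - 33*n^2 + 12*n + 15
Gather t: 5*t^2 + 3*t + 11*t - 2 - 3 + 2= 5*t^2 + 14*t - 3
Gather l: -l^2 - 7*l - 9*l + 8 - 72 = -l^2 - 16*l - 64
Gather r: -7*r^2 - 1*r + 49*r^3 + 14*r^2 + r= 49*r^3 + 7*r^2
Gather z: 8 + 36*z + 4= 36*z + 12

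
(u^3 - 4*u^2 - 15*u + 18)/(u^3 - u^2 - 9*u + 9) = (u - 6)/(u - 3)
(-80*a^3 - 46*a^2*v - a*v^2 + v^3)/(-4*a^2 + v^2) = (-40*a^2 - 3*a*v + v^2)/(-2*a + v)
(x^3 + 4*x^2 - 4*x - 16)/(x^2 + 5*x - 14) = (x^2 + 6*x + 8)/(x + 7)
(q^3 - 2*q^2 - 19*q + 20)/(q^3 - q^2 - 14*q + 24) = (q^2 - 6*q + 5)/(q^2 - 5*q + 6)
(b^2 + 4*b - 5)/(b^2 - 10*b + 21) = (b^2 + 4*b - 5)/(b^2 - 10*b + 21)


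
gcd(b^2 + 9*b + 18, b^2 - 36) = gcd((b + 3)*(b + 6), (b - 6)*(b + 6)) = b + 6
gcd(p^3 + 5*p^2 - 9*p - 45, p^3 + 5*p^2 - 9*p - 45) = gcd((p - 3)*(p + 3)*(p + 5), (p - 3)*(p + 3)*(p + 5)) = p^3 + 5*p^2 - 9*p - 45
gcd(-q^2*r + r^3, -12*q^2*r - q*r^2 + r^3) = r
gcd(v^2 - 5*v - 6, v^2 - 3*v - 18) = v - 6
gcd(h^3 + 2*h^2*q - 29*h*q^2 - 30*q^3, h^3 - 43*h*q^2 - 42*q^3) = h^2 + 7*h*q + 6*q^2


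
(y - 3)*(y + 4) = y^2 + y - 12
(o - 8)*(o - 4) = o^2 - 12*o + 32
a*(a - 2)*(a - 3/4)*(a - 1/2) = a^4 - 13*a^3/4 + 23*a^2/8 - 3*a/4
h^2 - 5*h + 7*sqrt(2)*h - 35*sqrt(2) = (h - 5)*(h + 7*sqrt(2))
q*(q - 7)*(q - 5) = q^3 - 12*q^2 + 35*q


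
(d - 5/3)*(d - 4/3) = d^2 - 3*d + 20/9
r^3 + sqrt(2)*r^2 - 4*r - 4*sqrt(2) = (r - 2)*(r + 2)*(r + sqrt(2))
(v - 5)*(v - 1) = v^2 - 6*v + 5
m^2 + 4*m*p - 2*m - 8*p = (m - 2)*(m + 4*p)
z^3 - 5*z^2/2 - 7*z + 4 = (z - 4)*(z - 1/2)*(z + 2)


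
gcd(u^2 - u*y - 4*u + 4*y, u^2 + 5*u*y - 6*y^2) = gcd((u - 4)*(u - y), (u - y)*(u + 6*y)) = -u + y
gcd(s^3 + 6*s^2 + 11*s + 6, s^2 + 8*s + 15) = s + 3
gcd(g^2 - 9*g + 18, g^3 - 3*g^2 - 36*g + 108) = g^2 - 9*g + 18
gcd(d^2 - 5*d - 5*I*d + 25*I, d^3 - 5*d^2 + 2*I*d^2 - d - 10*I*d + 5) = d - 5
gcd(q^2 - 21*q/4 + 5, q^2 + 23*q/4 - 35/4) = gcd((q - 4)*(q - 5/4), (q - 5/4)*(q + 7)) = q - 5/4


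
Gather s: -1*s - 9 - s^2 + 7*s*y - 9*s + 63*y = -s^2 + s*(7*y - 10) + 63*y - 9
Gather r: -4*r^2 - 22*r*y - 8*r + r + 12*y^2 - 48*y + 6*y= -4*r^2 + r*(-22*y - 7) + 12*y^2 - 42*y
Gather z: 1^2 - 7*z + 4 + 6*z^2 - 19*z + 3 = 6*z^2 - 26*z + 8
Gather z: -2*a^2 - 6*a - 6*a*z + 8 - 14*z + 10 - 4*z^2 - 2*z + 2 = -2*a^2 - 6*a - 4*z^2 + z*(-6*a - 16) + 20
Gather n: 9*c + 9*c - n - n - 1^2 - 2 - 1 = 18*c - 2*n - 4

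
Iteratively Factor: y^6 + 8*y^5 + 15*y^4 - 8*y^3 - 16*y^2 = (y + 4)*(y^5 + 4*y^4 - y^3 - 4*y^2) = y*(y + 4)*(y^4 + 4*y^3 - y^2 - 4*y) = y*(y + 4)^2*(y^3 - y) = y^2*(y + 4)^2*(y^2 - 1) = y^2*(y + 1)*(y + 4)^2*(y - 1)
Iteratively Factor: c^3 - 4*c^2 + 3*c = (c - 3)*(c^2 - c) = c*(c - 3)*(c - 1)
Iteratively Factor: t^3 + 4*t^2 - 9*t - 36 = (t + 3)*(t^2 + t - 12) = (t - 3)*(t + 3)*(t + 4)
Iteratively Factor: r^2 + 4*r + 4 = (r + 2)*(r + 2)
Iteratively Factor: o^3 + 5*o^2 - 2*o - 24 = (o + 3)*(o^2 + 2*o - 8) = (o + 3)*(o + 4)*(o - 2)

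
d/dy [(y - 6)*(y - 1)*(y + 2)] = 3*y^2 - 10*y - 8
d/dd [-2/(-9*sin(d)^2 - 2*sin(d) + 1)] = -4*(9*sin(d) + 1)*cos(d)/(9*sin(d)^2 + 2*sin(d) - 1)^2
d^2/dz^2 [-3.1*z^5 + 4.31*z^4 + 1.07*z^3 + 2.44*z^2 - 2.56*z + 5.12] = -62.0*z^3 + 51.72*z^2 + 6.42*z + 4.88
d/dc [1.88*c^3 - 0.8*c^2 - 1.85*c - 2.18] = 5.64*c^2 - 1.6*c - 1.85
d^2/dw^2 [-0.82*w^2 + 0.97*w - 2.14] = -1.64000000000000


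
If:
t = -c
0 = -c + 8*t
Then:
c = 0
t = 0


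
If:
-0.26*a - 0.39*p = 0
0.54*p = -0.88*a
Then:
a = 0.00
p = 0.00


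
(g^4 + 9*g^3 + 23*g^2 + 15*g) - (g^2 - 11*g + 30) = g^4 + 9*g^3 + 22*g^2 + 26*g - 30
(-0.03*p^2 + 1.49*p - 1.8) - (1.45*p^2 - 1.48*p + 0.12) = -1.48*p^2 + 2.97*p - 1.92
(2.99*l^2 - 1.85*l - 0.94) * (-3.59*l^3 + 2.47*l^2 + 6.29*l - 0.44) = -10.7341*l^5 + 14.0268*l^4 + 17.6122*l^3 - 15.2739*l^2 - 5.0986*l + 0.4136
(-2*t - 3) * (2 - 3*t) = 6*t^2 + 5*t - 6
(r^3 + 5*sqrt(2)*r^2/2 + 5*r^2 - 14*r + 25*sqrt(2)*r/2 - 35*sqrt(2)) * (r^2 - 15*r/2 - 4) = r^5 - 5*r^4/2 + 5*sqrt(2)*r^4/2 - 111*r^3/2 - 25*sqrt(2)*r^3/4 - 555*sqrt(2)*r^2/4 + 85*r^2 + 56*r + 425*sqrt(2)*r/2 + 140*sqrt(2)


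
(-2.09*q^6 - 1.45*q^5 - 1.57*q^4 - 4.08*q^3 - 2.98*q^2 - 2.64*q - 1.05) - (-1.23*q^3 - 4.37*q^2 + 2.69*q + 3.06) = -2.09*q^6 - 1.45*q^5 - 1.57*q^4 - 2.85*q^3 + 1.39*q^2 - 5.33*q - 4.11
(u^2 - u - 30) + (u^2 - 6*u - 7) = 2*u^2 - 7*u - 37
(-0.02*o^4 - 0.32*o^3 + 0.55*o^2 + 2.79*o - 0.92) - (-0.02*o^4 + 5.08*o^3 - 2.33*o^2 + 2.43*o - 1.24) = -5.4*o^3 + 2.88*o^2 + 0.36*o + 0.32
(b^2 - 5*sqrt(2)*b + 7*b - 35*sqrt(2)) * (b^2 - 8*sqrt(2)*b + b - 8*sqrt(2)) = b^4 - 13*sqrt(2)*b^3 + 8*b^3 - 104*sqrt(2)*b^2 + 87*b^2 - 91*sqrt(2)*b + 640*b + 560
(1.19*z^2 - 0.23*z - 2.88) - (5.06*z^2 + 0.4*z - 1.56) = -3.87*z^2 - 0.63*z - 1.32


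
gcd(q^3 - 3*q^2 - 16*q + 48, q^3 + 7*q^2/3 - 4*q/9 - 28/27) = 1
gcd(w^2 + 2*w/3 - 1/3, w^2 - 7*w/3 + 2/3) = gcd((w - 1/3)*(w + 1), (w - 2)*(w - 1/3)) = w - 1/3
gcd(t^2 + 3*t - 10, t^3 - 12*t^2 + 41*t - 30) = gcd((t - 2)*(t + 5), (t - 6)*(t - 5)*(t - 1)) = 1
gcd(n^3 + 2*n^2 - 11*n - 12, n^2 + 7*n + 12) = n + 4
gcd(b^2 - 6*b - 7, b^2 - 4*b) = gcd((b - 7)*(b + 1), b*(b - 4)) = 1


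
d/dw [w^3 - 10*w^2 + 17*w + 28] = 3*w^2 - 20*w + 17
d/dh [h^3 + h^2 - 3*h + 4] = 3*h^2 + 2*h - 3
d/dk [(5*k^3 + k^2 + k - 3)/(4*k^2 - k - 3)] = 2*(10*k^4 - 5*k^3 - 25*k^2 + 9*k - 3)/(16*k^4 - 8*k^3 - 23*k^2 + 6*k + 9)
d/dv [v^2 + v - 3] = 2*v + 1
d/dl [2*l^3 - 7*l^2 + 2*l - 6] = 6*l^2 - 14*l + 2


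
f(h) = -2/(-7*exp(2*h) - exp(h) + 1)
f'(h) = -2*(14*exp(2*h) + exp(h))/(-7*exp(2*h) - exp(h) + 1)^2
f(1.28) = 0.02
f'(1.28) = -0.04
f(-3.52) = -2.07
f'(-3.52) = -0.09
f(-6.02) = -2.00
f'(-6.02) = -0.01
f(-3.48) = -2.08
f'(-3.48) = -0.10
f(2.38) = 0.00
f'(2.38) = -0.00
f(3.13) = 0.00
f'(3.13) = -0.00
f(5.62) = 0.00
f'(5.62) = -0.00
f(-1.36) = -7.09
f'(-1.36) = -29.60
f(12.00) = 0.00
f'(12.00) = 0.00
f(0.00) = 0.29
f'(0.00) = -0.61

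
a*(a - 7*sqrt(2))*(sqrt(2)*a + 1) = sqrt(2)*a^3 - 13*a^2 - 7*sqrt(2)*a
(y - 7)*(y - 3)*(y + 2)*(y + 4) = y^4 - 4*y^3 - 31*y^2 + 46*y + 168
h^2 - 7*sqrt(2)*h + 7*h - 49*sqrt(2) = (h + 7)*(h - 7*sqrt(2))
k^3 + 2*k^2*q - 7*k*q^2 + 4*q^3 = (k - q)^2*(k + 4*q)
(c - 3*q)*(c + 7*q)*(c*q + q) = c^3*q + 4*c^2*q^2 + c^2*q - 21*c*q^3 + 4*c*q^2 - 21*q^3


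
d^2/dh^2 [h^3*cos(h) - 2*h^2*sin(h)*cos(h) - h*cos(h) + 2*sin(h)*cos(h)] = -h^3*cos(h) - 6*h^2*sin(h) + 4*h^2*sin(2*h) + 7*h*cos(h) - 8*h*cos(2*h) + 2*sin(h) - 6*sin(2*h)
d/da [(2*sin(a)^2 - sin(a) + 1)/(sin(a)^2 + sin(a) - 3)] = (3*sin(a)^2 - 14*sin(a) + 2)*cos(a)/(sin(a)^2 + sin(a) - 3)^2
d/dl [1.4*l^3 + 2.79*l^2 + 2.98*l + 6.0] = 4.2*l^2 + 5.58*l + 2.98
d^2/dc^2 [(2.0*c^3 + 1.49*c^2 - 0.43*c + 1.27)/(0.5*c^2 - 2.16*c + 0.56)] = (20.5458*c^3 - 15.1134*c^2 - 3.744*c + 11.033696)/(0.125*c^6 - 1.62*c^5 + 7.4184*c^4 - 13.706496*c^3 + 8.308608*c^2 - 2.032128*c + 0.175616)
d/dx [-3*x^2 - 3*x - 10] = -6*x - 3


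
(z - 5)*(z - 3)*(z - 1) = z^3 - 9*z^2 + 23*z - 15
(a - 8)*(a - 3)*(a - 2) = a^3 - 13*a^2 + 46*a - 48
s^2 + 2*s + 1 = (s + 1)^2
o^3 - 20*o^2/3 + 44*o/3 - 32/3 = (o - 8/3)*(o - 2)^2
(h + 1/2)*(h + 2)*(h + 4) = h^3 + 13*h^2/2 + 11*h + 4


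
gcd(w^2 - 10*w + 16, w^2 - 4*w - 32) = w - 8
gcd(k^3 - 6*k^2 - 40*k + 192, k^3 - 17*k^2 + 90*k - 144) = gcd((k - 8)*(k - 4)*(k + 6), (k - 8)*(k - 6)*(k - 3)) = k - 8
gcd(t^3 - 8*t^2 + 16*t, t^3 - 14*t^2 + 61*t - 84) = t - 4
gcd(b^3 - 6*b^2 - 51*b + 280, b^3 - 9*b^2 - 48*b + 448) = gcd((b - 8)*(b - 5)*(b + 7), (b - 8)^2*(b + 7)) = b^2 - b - 56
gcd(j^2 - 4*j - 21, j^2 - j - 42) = j - 7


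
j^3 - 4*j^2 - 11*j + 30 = (j - 5)*(j - 2)*(j + 3)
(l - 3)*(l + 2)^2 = l^3 + l^2 - 8*l - 12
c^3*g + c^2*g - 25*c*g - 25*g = (c - 5)*(c + 5)*(c*g + g)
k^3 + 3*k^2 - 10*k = k*(k - 2)*(k + 5)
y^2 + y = y*(y + 1)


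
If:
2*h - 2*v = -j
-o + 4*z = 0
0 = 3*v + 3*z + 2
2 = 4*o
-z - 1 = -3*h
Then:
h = 3/8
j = -7/3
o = 1/2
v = -19/24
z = 1/8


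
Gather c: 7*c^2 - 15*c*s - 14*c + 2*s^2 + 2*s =7*c^2 + c*(-15*s - 14) + 2*s^2 + 2*s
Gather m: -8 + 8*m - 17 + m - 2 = 9*m - 27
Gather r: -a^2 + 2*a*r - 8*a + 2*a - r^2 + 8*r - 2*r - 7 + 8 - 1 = -a^2 - 6*a - r^2 + r*(2*a + 6)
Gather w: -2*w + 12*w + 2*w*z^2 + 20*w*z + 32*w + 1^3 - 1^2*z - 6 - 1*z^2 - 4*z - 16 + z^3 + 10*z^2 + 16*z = w*(2*z^2 + 20*z + 42) + z^3 + 9*z^2 + 11*z - 21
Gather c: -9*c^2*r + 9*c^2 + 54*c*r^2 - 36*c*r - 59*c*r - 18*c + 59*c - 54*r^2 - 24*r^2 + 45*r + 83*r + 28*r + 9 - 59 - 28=c^2*(9 - 9*r) + c*(54*r^2 - 95*r + 41) - 78*r^2 + 156*r - 78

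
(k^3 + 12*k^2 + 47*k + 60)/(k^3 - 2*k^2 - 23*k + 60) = (k^2 + 7*k + 12)/(k^2 - 7*k + 12)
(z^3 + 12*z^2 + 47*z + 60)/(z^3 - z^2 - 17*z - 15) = (z^2 + 9*z + 20)/(z^2 - 4*z - 5)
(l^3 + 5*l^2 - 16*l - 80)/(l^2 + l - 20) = l + 4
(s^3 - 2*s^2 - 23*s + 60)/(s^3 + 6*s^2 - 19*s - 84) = (s^2 + 2*s - 15)/(s^2 + 10*s + 21)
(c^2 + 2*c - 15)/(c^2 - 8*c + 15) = (c + 5)/(c - 5)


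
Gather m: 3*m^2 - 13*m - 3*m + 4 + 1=3*m^2 - 16*m + 5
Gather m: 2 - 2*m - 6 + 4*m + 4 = 2*m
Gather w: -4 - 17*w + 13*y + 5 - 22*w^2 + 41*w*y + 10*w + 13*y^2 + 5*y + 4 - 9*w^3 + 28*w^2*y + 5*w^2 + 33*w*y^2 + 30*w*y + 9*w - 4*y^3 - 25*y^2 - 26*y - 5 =-9*w^3 + w^2*(28*y - 17) + w*(33*y^2 + 71*y + 2) - 4*y^3 - 12*y^2 - 8*y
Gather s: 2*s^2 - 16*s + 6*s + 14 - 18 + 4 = 2*s^2 - 10*s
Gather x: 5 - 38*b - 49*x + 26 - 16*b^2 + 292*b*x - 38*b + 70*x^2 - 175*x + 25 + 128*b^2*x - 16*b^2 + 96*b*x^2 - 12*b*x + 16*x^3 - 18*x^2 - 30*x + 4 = -32*b^2 - 76*b + 16*x^3 + x^2*(96*b + 52) + x*(128*b^2 + 280*b - 254) + 60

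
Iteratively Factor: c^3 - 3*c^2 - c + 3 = (c - 1)*(c^2 - 2*c - 3) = (c - 1)*(c + 1)*(c - 3)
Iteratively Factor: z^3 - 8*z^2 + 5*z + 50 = (z - 5)*(z^2 - 3*z - 10) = (z - 5)^2*(z + 2)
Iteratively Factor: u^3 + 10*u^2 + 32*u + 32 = (u + 4)*(u^2 + 6*u + 8) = (u + 4)^2*(u + 2)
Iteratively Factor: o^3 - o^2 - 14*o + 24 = (o - 2)*(o^2 + o - 12) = (o - 2)*(o + 4)*(o - 3)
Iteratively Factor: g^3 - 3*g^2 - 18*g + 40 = (g + 4)*(g^2 - 7*g + 10) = (g - 5)*(g + 4)*(g - 2)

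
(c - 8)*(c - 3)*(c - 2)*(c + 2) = c^4 - 11*c^3 + 20*c^2 + 44*c - 96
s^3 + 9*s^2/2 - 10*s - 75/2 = (s - 3)*(s + 5/2)*(s + 5)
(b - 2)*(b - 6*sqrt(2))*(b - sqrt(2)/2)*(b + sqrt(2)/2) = b^4 - 6*sqrt(2)*b^3 - 2*b^3 - b^2/2 + 12*sqrt(2)*b^2 + b + 3*sqrt(2)*b - 6*sqrt(2)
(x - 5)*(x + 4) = x^2 - x - 20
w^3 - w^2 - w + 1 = (w - 1)^2*(w + 1)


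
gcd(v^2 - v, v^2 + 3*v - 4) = v - 1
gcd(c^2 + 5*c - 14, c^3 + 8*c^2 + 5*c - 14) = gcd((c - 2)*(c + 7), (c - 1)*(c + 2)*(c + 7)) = c + 7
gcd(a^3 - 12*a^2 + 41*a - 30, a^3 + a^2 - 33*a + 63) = 1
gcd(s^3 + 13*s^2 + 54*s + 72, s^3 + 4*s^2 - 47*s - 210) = s + 6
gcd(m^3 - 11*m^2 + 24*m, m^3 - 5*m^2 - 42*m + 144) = m^2 - 11*m + 24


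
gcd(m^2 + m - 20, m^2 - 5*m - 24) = 1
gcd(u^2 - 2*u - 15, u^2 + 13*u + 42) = 1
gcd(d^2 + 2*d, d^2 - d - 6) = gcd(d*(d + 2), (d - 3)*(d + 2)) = d + 2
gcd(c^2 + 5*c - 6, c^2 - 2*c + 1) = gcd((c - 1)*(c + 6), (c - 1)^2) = c - 1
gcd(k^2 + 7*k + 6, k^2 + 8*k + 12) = k + 6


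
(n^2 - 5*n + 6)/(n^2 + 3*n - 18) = (n - 2)/(n + 6)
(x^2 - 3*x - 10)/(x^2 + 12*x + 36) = (x^2 - 3*x - 10)/(x^2 + 12*x + 36)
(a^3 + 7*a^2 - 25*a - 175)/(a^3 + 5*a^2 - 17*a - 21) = (a^2 - 25)/(a^2 - 2*a - 3)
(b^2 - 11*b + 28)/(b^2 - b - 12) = (b - 7)/(b + 3)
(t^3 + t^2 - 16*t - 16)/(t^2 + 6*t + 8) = (t^2 - 3*t - 4)/(t + 2)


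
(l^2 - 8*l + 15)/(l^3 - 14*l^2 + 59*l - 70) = (l - 3)/(l^2 - 9*l + 14)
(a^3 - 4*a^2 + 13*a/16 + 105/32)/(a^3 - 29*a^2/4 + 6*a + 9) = (8*a^2 - 38*a + 35)/(8*(a^2 - 8*a + 12))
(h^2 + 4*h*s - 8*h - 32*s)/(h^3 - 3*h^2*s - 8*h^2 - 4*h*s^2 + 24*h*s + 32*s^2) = (-h - 4*s)/(-h^2 + 3*h*s + 4*s^2)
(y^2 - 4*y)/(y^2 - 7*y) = (y - 4)/(y - 7)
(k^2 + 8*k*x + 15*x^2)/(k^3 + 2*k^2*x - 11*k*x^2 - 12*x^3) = (k^2 + 8*k*x + 15*x^2)/(k^3 + 2*k^2*x - 11*k*x^2 - 12*x^3)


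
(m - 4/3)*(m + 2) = m^2 + 2*m/3 - 8/3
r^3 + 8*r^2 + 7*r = r*(r + 1)*(r + 7)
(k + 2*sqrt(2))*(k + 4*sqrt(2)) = k^2 + 6*sqrt(2)*k + 16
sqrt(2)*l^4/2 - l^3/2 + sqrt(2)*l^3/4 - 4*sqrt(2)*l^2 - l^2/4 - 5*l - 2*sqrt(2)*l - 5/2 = (l + 1/2)*(l - 5*sqrt(2)/2)*(l + sqrt(2))*(sqrt(2)*l/2 + 1)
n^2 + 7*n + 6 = (n + 1)*(n + 6)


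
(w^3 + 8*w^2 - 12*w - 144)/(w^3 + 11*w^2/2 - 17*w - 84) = 2*(w + 6)/(2*w + 7)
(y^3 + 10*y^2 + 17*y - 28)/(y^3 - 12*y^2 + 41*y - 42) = (y^3 + 10*y^2 + 17*y - 28)/(y^3 - 12*y^2 + 41*y - 42)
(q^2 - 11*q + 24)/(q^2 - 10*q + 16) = (q - 3)/(q - 2)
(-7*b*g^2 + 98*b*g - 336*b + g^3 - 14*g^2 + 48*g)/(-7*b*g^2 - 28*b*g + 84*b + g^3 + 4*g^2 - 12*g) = (g^2 - 14*g + 48)/(g^2 + 4*g - 12)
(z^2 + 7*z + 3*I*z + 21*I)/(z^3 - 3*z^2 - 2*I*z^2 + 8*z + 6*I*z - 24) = (z^2 + z*(7 + 3*I) + 21*I)/(z^3 + z^2*(-3 - 2*I) + z*(8 + 6*I) - 24)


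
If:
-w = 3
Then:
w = -3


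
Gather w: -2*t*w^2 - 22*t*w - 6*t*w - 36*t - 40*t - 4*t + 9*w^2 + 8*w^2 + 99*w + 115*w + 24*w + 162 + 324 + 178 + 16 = -80*t + w^2*(17 - 2*t) + w*(238 - 28*t) + 680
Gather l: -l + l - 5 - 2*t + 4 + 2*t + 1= 0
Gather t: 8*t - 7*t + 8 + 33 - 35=t + 6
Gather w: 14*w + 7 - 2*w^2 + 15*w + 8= -2*w^2 + 29*w + 15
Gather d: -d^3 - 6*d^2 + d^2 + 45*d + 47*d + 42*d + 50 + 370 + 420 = -d^3 - 5*d^2 + 134*d + 840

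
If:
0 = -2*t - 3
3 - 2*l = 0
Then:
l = 3/2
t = -3/2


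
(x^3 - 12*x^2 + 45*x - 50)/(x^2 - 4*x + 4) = (x^2 - 10*x + 25)/(x - 2)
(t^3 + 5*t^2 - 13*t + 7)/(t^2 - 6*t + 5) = (t^2 + 6*t - 7)/(t - 5)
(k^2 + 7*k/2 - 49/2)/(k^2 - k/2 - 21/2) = (k + 7)/(k + 3)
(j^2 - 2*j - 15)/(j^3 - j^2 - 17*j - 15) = 1/(j + 1)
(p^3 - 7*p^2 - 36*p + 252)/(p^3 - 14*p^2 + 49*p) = (p^2 - 36)/(p*(p - 7))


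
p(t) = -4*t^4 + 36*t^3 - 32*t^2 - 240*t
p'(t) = -16*t^3 + 108*t^2 - 64*t - 240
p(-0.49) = 105.45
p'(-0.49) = -180.83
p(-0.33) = 74.37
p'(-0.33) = -206.54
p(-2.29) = -160.54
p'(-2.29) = 665.07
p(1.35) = -307.03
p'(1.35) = -168.94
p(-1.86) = 56.16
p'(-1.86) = 355.63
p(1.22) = -283.92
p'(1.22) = -186.39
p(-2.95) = -797.62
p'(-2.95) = 1299.43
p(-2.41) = -246.31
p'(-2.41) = 765.48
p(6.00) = 0.00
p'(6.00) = -192.00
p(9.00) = -4752.00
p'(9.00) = -3732.00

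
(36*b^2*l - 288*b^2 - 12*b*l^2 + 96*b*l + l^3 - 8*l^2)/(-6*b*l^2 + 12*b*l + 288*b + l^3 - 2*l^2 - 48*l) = (-6*b + l)/(l + 6)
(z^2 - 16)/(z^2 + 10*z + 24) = (z - 4)/(z + 6)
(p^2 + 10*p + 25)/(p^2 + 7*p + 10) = (p + 5)/(p + 2)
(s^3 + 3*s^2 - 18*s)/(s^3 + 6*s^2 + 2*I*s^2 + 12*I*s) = (s - 3)/(s + 2*I)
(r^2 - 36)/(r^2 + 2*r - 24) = (r - 6)/(r - 4)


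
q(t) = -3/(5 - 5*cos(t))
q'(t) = 15*sin(t)/(5 - 5*cos(t))^2 = 3*sin(t)/(5*(cos(t) - 1)^2)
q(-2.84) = -0.31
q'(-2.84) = -0.05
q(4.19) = -0.40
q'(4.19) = -0.23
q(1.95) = -0.44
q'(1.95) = 0.30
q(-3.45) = -0.31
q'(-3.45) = 0.05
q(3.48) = -0.31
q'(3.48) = -0.05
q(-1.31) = -0.81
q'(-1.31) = -1.05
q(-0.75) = -2.24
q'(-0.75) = -5.68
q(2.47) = -0.34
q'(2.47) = 0.12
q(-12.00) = -3.84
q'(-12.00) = 13.20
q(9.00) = -0.31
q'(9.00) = 0.07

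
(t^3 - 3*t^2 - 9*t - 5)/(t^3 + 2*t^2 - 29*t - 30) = (t + 1)/(t + 6)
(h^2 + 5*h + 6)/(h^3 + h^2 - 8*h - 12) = (h + 3)/(h^2 - h - 6)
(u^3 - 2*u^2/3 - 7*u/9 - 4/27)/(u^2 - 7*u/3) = (27*u^3 - 18*u^2 - 21*u - 4)/(9*u*(3*u - 7))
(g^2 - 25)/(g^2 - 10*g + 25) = (g + 5)/(g - 5)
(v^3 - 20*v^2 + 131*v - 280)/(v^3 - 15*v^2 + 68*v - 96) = (v^2 - 12*v + 35)/(v^2 - 7*v + 12)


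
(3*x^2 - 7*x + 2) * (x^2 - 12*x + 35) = 3*x^4 - 43*x^3 + 191*x^2 - 269*x + 70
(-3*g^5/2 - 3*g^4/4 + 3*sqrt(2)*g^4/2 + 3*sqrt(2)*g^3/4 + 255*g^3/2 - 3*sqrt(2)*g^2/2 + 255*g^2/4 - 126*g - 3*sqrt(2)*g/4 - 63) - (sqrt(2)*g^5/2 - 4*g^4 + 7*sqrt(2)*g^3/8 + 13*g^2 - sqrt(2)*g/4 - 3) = -3*g^5/2 - sqrt(2)*g^5/2 + 3*sqrt(2)*g^4/2 + 13*g^4/4 - sqrt(2)*g^3/8 + 255*g^3/2 - 3*sqrt(2)*g^2/2 + 203*g^2/4 - 126*g - sqrt(2)*g/2 - 60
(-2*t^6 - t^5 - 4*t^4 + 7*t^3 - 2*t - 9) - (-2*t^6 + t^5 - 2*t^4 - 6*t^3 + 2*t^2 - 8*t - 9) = -2*t^5 - 2*t^4 + 13*t^3 - 2*t^2 + 6*t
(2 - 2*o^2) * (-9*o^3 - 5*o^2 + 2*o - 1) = 18*o^5 + 10*o^4 - 22*o^3 - 8*o^2 + 4*o - 2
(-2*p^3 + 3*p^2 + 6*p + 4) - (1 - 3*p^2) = -2*p^3 + 6*p^2 + 6*p + 3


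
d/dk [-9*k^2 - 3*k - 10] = -18*k - 3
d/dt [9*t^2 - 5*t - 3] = 18*t - 5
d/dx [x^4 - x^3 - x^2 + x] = 4*x^3 - 3*x^2 - 2*x + 1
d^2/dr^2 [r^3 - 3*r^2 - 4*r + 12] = 6*r - 6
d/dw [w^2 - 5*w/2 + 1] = 2*w - 5/2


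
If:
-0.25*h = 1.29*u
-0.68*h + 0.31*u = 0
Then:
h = 0.00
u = 0.00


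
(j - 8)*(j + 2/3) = j^2 - 22*j/3 - 16/3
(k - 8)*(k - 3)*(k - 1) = k^3 - 12*k^2 + 35*k - 24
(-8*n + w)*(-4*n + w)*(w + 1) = 32*n^2*w + 32*n^2 - 12*n*w^2 - 12*n*w + w^3 + w^2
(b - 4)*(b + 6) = b^2 + 2*b - 24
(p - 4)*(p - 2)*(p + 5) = p^3 - p^2 - 22*p + 40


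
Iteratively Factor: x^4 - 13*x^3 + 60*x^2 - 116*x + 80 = (x - 5)*(x^3 - 8*x^2 + 20*x - 16) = (x - 5)*(x - 2)*(x^2 - 6*x + 8) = (x - 5)*(x - 4)*(x - 2)*(x - 2)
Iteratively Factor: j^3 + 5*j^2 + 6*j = (j)*(j^2 + 5*j + 6) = j*(j + 2)*(j + 3)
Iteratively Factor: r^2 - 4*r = (r - 4)*(r)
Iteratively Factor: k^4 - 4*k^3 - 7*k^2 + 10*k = (k - 5)*(k^3 + k^2 - 2*k) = (k - 5)*(k + 2)*(k^2 - k) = (k - 5)*(k - 1)*(k + 2)*(k)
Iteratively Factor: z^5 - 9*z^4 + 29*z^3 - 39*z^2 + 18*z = (z - 1)*(z^4 - 8*z^3 + 21*z^2 - 18*z) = (z - 3)*(z - 1)*(z^3 - 5*z^2 + 6*z) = (z - 3)*(z - 2)*(z - 1)*(z^2 - 3*z) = z*(z - 3)*(z - 2)*(z - 1)*(z - 3)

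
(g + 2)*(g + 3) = g^2 + 5*g + 6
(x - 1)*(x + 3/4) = x^2 - x/4 - 3/4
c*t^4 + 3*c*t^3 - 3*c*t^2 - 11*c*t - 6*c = (t - 2)*(t + 1)*(t + 3)*(c*t + c)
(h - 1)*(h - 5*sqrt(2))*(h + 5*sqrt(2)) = h^3 - h^2 - 50*h + 50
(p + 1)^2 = p^2 + 2*p + 1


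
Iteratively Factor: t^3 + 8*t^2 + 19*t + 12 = (t + 1)*(t^2 + 7*t + 12) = (t + 1)*(t + 3)*(t + 4)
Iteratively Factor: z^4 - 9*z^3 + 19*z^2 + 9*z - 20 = (z + 1)*(z^3 - 10*z^2 + 29*z - 20) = (z - 1)*(z + 1)*(z^2 - 9*z + 20) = (z - 4)*(z - 1)*(z + 1)*(z - 5)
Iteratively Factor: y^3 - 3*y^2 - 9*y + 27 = (y - 3)*(y^2 - 9) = (y - 3)*(y + 3)*(y - 3)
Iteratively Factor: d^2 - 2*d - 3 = (d - 3)*(d + 1)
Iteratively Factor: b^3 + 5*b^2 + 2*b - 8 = (b + 4)*(b^2 + b - 2) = (b - 1)*(b + 4)*(b + 2)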